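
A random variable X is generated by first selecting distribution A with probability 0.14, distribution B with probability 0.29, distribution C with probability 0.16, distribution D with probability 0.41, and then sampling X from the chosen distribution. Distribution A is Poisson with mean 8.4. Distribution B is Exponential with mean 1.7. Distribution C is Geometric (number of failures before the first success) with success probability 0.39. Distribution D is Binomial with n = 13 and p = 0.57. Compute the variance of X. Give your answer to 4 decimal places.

Per component, A: μ=8.4, E[X²]=78.96; B: μ=1.7, E[X²]=5.78; C: μ=1.5641, E[X²]=6.45694; D: μ=7.41, E[X²]=58.0944.
E[X] = 0.14·8.4 + 0.29·1.7 + 0.16·1.5641 + 0.41·7.41 = 4.95736.
E[X²] = 0.14·78.96 + 0.29·5.78 + 0.16·6.45694 + 0.41·58.0944 = 37.5824.
Var(X) = E[X²] − (E[X])² = 37.5824 − 24.5754 = 13.007.

13.0070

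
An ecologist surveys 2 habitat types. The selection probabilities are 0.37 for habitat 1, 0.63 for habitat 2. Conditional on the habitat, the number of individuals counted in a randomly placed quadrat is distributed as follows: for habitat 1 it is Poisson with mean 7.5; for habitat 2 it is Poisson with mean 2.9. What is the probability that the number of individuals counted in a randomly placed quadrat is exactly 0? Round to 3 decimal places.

Conditional on each habitat, P(X = 0): 1: 0.000553084; 2: 0.0550232.
By total probability, P(X = 0) = 0.37·0.000553084 + 0.63·0.0550232 = 0.0348693.

0.035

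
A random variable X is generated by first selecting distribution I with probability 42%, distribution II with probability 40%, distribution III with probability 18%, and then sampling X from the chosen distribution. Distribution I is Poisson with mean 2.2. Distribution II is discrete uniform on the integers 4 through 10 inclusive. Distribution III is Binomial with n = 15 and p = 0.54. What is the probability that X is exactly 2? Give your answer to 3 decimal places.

0.113

Conditional on each component, P(X = 2): I: 0.268144; II: 0; III: 0.00126424.
By total probability, P(X = 2) = 0.42·0.268144 + 0.4·0 + 0.18·0.00126424 = 0.112848.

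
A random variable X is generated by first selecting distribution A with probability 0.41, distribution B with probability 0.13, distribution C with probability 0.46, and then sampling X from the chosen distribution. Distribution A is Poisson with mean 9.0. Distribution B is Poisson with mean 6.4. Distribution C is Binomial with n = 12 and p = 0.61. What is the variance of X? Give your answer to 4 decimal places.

Per component, A: μ=9, E[X²]=90; B: μ=6.4, E[X²]=47.36; C: μ=7.32, E[X²]=56.4372.
E[X] = 0.41·9 + 0.13·6.4 + 0.46·7.32 = 7.8892.
E[X²] = 0.41·90 + 0.13·47.36 + 0.46·56.4372 = 69.0179.
Var(X) = E[X²] − (E[X])² = 69.0179 − 62.2395 = 6.77844.

6.7784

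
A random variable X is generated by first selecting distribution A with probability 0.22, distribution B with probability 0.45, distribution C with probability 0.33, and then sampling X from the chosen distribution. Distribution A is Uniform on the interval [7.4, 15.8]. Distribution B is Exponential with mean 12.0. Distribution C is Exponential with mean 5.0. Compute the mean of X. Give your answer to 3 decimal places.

9.602

Component means — A: 11.6; B: 12; C: 5.
E[X] = 0.22·11.6 + 0.45·12 + 0.33·5 = 9.602.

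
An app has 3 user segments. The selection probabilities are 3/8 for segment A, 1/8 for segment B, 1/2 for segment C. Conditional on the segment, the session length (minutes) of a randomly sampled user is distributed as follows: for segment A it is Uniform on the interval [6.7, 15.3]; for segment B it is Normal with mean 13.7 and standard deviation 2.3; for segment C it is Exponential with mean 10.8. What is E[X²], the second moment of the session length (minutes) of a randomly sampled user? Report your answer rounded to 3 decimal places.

For each component E[X²] = Var + (mean)², giving A: 127.163; B: 192.98; C: 233.28.
Overall E[X²] = 0.375·127.163 + 0.125·192.98 + 0.5·233.28 = 188.449.

188.449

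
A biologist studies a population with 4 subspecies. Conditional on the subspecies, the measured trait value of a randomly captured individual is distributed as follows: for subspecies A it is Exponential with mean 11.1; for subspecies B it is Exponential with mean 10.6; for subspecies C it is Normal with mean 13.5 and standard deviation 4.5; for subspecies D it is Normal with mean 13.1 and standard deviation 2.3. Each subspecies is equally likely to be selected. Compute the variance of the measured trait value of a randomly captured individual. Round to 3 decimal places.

66.829

Per component, A: μ=11.1, E[X²]=246.42; B: μ=10.6, E[X²]=224.72; C: μ=13.5, E[X²]=202.5; D: μ=13.1, E[X²]=176.9.
E[X] = 0.25·11.1 + 0.25·10.6 + 0.25·13.5 + 0.25·13.1 = 12.075.
E[X²] = 0.25·246.42 + 0.25·224.72 + 0.25·202.5 + 0.25·176.9 = 212.635.
Var(X) = E[X²] − (E[X])² = 212.635 − 145.806 = 66.8294.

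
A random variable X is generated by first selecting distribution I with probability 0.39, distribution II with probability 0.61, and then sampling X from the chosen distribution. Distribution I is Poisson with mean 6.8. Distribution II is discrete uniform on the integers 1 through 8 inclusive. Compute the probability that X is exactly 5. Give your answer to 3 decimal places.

0.129

Conditional on each component, P(X = 5): I: 0.134946; II: 0.125.
By total probability, P(X = 5) = 0.39·0.134946 + 0.61·0.125 = 0.128879.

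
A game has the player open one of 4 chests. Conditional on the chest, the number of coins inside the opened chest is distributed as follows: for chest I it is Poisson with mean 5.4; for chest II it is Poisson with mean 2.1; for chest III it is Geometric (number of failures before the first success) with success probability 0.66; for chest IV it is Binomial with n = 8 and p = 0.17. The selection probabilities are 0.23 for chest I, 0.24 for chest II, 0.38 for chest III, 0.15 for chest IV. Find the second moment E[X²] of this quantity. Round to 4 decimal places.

10.3554

For each component E[X²] = Var + (mean)², giving I: 34.56; II: 6.51; III: 1.04591; IV: 2.9784.
Overall E[X²] = 0.23·34.56 + 0.24·6.51 + 0.38·1.04591 + 0.15·2.9784 = 10.3554.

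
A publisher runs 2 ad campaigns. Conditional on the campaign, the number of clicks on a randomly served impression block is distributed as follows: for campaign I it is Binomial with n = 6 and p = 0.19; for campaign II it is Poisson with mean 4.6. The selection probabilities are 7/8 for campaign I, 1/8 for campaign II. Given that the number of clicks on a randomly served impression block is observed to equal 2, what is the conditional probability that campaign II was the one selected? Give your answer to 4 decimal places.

0.0612

Likelihoods P(X=2 | ·): I: 0.233098; II: 0.106348.
Posterior ∝ prior × likelihood. Numerator for II: 0.125·0.106348 = 0.0132936.
Normalizing constant: 0.875·0.233098 + 0.125·0.106348 = 0.217254.
P(II | observation) = 0.0132936 / 0.217254 = 0.0611889.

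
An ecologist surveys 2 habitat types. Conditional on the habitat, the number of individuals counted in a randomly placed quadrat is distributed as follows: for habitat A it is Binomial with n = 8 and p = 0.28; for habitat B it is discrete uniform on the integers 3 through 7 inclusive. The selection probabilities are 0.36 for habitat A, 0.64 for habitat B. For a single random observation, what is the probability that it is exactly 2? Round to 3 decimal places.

Conditional on each habitat, P(X = 2): A: 0.305822; B: 0.
By total probability, P(X = 2) = 0.36·0.305822 + 0.64·0 = 0.110096.

0.110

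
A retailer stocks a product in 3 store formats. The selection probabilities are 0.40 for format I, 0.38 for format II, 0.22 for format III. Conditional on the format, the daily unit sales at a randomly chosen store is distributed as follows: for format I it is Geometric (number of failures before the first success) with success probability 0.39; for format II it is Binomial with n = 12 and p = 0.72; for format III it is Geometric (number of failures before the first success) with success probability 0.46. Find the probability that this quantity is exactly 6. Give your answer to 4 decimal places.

Conditional on each format, P(X = 6): I: 0.0200929; II: 0.0620319; III: 0.0114057.
By total probability, P(X = 6) = 0.4·0.0200929 + 0.38·0.0620319 + 0.22·0.0114057 = 0.0341185.

0.0341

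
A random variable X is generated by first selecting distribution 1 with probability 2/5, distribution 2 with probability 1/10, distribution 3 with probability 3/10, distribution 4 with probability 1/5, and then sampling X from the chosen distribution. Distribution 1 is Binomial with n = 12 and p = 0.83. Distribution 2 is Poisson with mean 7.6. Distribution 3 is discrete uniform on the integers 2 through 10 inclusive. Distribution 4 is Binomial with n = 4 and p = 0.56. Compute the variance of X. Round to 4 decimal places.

Per component, 1: μ=9.96, E[X²]=100.895; 2: μ=7.6, E[X²]=65.36; 3: μ=6, E[X²]=42.6667; 4: μ=2.24, E[X²]=6.0032.
E[X] = 0.4·9.96 + 0.1·7.6 + 0.3·6 + 0.2·2.24 = 6.992.
E[X²] = 0.4·100.895 + 0.1·65.36 + 0.3·42.6667 + 0.2·6.0032 = 60.8946.
Var(X) = E[X²] − (E[X])² = 60.8946 − 48.8881 = 12.0065.

12.0065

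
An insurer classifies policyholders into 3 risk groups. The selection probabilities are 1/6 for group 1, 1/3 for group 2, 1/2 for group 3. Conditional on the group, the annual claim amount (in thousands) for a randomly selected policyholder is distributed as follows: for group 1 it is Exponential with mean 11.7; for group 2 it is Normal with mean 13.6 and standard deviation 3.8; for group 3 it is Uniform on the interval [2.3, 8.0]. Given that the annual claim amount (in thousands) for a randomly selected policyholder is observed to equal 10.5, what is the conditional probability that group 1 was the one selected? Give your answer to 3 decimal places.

Likelihoods f(10.5 | ·): 1: 0.0348388; 2: 0.0752683; 3: 0.
Posterior ∝ prior × likelihood. Numerator for 1: 0.166667·0.0348388 = 0.00580646.
Normalizing constant: 0.166667·0.0348388 + 0.333333·0.0752683 + 0.5·0 = 0.0308959.
P(1 | observation) = 0.00580646 / 0.0308959 = 0.187936.

0.188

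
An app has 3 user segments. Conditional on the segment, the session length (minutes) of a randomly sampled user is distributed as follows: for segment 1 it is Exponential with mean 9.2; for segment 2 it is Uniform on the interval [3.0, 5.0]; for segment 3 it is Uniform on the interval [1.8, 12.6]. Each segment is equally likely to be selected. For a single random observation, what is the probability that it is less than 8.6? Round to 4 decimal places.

Conditional on each segment, P(X < 8.6): 1: 0.607329; 2: 1; 3: 0.62963.
By total probability, P(X < 8.6) = 0.333333·0.607329 + 0.333333·1 + 0.333333·0.62963 = 0.745653.

0.7457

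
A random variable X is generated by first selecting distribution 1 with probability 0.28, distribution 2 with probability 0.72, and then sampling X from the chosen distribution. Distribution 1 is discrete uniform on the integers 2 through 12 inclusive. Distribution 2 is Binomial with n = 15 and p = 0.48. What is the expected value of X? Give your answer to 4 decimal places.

Component means — 1: 7; 2: 7.2.
E[X] = 0.28·7 + 0.72·7.2 = 7.144.

7.1440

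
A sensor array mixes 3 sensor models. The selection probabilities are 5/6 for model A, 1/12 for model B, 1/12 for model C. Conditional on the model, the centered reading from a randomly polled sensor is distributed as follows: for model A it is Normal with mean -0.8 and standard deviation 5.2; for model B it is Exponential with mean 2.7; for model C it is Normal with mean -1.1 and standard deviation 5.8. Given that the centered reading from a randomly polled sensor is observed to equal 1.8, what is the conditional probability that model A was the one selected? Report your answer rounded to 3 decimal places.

0.730

Likelihoods f(1.8 | ·): A: 0.0677049; B: 0.190154; C: 0.0607009.
Posterior ∝ prior × likelihood. Numerator for A: 0.833333·0.0677049 = 0.0564207.
Normalizing constant: 0.833333·0.0677049 + 0.0833333·0.190154 + 0.0833333·0.0607009 = 0.0773253.
P(A | observation) = 0.0564207 / 0.0773253 = 0.729654.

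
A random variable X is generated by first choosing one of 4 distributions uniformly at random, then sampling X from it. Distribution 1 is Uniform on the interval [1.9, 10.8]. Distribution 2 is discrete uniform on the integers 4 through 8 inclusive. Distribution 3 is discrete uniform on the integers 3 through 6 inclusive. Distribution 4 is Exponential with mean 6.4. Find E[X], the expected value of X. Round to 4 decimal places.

5.8125

Component means — 1: 6.35; 2: 6; 3: 4.5; 4: 6.4.
E[X] = 0.25·6.35 + 0.25·6 + 0.25·4.5 + 0.25·6.4 = 5.8125.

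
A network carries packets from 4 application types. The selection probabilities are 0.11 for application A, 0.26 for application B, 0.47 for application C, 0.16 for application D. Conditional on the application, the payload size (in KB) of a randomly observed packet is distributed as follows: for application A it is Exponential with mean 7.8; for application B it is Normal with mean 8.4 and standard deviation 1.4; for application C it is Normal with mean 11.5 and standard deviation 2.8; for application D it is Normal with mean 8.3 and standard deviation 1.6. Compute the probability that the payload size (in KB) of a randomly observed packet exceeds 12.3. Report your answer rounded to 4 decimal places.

0.2066

Conditional on each application, P(X > 12.3): A: 0.20661; B: 0.0026705; C: 0.387548; D: 0.00620967.
By total probability, P(X > 12.3) = 0.11·0.20661 + 0.26·0.0026705 + 0.47·0.387548 + 0.16·0.00620967 = 0.206563.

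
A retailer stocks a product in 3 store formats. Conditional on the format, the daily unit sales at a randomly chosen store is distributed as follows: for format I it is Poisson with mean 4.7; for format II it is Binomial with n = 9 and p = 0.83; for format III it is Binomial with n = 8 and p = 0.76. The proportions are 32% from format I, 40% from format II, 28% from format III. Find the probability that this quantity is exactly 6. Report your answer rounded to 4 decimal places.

0.1846

Conditional on each format, P(X = 6): I: 0.136167; II: 0.134926; III: 0.310786.
By total probability, P(X = 6) = 0.32·0.136167 + 0.4·0.134926 + 0.28·0.310786 = 0.184564.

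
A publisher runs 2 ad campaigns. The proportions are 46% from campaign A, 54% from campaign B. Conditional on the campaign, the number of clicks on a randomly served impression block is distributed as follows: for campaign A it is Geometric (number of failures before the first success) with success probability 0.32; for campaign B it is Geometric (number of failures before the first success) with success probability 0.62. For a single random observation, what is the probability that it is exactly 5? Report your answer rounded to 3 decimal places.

0.024

Conditional on each campaign, P(X = 5): A: 0.0465259; B: 0.00491258.
By total probability, P(X = 5) = 0.46·0.0465259 + 0.54·0.00491258 = 0.0240547.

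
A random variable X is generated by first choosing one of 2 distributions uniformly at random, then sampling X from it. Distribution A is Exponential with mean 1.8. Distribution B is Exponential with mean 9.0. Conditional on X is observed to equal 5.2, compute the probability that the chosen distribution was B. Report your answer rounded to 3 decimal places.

Likelihoods f(5.2 | ·): A: 0.03091; B: 0.0623493.
Posterior ∝ prior × likelihood. Numerator for B: 0.5·0.0623493 = 0.0311747.
Normalizing constant: 0.5·0.03091 + 0.5·0.0623493 = 0.0466297.
P(B | observation) = 0.0311747 / 0.0466297 = 0.668559.

0.669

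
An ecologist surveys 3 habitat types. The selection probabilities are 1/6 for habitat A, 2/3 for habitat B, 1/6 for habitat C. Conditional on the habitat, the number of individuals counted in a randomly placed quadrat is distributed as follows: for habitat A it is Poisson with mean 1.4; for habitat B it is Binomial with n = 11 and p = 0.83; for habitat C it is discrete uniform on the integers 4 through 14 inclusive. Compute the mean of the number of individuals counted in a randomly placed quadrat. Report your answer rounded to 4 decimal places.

Component means — A: 1.4; B: 9.13; C: 9.
E[X] = 0.166667·1.4 + 0.666667·9.13 + 0.166667·9 = 7.82.

7.8200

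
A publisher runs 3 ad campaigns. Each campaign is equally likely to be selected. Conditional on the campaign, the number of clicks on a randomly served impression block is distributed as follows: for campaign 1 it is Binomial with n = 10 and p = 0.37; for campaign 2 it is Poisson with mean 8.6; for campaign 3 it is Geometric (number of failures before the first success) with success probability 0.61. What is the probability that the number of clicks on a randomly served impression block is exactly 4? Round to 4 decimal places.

Conditional on each campaign, P(X = 4): 1: 0.246076; 2: 0.0419614; 3: 0.014112.
By total probability, P(X = 4) = 0.333333·0.246076 + 0.333333·0.0419614 + 0.333333·0.014112 = 0.100717.

0.1007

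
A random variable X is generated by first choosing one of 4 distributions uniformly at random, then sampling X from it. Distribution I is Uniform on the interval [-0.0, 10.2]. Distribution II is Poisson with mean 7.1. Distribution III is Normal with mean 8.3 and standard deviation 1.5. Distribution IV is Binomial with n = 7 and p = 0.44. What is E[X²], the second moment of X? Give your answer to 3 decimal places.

For each component E[X²] = Var + (mean)², giving I: 34.68; II: 57.51; III: 71.14; IV: 11.2112.
Overall E[X²] = 0.25·34.68 + 0.25·57.51 + 0.25·71.14 + 0.25·11.2112 = 43.6353.

43.635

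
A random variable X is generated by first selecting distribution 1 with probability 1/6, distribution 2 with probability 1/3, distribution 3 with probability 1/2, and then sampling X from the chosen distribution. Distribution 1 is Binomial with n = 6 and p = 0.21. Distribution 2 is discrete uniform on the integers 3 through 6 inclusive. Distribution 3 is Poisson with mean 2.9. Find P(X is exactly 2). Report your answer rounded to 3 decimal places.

Conditional on each component, P(X = 2): 1: 0.257655; 2: 0; 3: 0.231373.
By total probability, P(X = 2) = 0.166667·0.257655 + 0.333333·0 + 0.5·0.231373 = 0.158629.

0.159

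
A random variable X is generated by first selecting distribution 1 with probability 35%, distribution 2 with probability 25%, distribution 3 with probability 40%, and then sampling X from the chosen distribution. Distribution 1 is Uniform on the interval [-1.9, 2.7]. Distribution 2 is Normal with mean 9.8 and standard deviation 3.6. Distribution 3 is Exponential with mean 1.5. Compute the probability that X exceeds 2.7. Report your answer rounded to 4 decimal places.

0.3100

Conditional on each component, P(X > 2.7): 1: 0; 2: 0.975708; 3: 0.165299.
By total probability, P(X > 2.7) = 0.35·0 + 0.25·0.975708 + 0.4·0.165299 = 0.310047.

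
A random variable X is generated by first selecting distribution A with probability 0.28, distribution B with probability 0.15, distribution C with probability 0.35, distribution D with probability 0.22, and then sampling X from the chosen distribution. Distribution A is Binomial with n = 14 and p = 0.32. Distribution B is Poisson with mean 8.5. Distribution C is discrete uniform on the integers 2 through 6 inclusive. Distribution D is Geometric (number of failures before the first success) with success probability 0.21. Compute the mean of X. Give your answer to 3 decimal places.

4.757

Component means — A: 4.48; B: 8.5; C: 4; D: 3.7619.
E[X] = 0.28·4.48 + 0.15·8.5 + 0.35·4 + 0.22·3.7619 = 4.75702.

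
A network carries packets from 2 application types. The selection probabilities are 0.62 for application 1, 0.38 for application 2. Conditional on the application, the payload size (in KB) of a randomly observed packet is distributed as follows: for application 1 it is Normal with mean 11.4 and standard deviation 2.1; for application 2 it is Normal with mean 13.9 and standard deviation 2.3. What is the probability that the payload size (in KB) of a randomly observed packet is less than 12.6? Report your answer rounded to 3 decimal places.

0.553

Conditional on each application, P(X < 12.6): 1: 0.716145; 2: 0.285963.
By total probability, P(X < 12.6) = 0.62·0.716145 + 0.38·0.285963 = 0.552676.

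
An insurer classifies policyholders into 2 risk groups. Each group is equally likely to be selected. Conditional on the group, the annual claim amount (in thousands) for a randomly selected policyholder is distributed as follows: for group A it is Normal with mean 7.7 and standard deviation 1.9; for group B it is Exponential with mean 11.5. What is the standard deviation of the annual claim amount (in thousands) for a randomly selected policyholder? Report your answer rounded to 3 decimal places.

8.458

Per component, A: μ=7.7, E[X²]=62.9; B: μ=11.5, E[X²]=264.5.
E[X] = 0.5·7.7 + 0.5·11.5 = 9.6.
E[X²] = 0.5·62.9 + 0.5·264.5 = 163.7.
Var(X) = E[X²] − (E[X])² = 163.7 − 92.16 = 71.54.
SD(X) = √71.54 = 8.45813.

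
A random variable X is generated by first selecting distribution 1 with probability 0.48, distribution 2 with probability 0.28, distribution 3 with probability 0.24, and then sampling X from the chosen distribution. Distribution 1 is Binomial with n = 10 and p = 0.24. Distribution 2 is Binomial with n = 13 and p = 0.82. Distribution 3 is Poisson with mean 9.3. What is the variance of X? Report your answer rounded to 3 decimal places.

18.424

Per component, 1: μ=2.4, E[X²]=7.584; 2: μ=10.66, E[X²]=115.554; 3: μ=9.3, E[X²]=95.79.
E[X] = 0.48·2.4 + 0.28·10.66 + 0.24·9.3 = 6.3688.
E[X²] = 0.48·7.584 + 0.28·115.554 + 0.24·95.79 = 58.9852.
Var(X) = E[X²] − (E[X])² = 58.9852 − 40.5616 = 18.4235.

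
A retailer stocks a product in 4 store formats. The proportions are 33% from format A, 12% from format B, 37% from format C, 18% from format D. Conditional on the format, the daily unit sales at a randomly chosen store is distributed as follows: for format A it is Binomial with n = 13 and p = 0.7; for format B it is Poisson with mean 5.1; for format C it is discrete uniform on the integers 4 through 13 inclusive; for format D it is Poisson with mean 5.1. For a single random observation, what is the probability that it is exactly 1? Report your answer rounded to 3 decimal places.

Conditional on each format, P(X = 1): A: 4.83611e-06; B: 0.0310934; C: 0; D: 0.0310934.
By total probability, P(X = 1) = 0.33·4.83611e-06 + 0.12·0.0310934 + 0.37·0 + 0.18·0.0310934 = 0.00932962.

0.009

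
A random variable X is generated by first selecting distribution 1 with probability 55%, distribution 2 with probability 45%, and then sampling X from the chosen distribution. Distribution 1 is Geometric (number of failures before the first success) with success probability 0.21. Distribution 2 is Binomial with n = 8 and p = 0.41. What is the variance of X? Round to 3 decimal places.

10.781

Per component, 1: μ=3.7619, E[X²]=32.0658; 2: μ=3.28, E[X²]=12.6936.
E[X] = 0.55·3.7619 + 0.45·3.28 = 3.54505.
E[X²] = 0.55·32.0658 + 0.45·12.6936 = 23.3483.
Var(X) = E[X²] − (E[X])² = 23.3483 − 12.5674 = 10.7809.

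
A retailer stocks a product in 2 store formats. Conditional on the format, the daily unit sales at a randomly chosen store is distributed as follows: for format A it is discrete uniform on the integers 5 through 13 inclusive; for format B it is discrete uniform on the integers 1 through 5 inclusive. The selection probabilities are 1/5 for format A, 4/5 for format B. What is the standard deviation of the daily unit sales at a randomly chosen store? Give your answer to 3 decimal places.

Per component, A: μ=9, E[X²]=87.6667; B: μ=3, E[X²]=11.
E[X] = 0.2·9 + 0.8·3 = 4.2.
E[X²] = 0.2·87.6667 + 0.8·11 = 26.3333.
Var(X) = E[X²] − (E[X])² = 26.3333 − 17.64 = 8.69333.
SD(X) = √8.69333 = 2.94845.

2.948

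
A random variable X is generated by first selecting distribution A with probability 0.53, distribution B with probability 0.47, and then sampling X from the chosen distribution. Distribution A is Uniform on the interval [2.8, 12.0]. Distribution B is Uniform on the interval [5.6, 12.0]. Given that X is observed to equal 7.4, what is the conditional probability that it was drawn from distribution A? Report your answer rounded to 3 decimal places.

0.440

Likelihoods f(7.4 | ·): A: 0.108696; B: 0.15625.
Posterior ∝ prior × likelihood. Numerator for A: 0.53·0.108696 = 0.0576087.
Normalizing constant: 0.53·0.108696 + 0.47·0.15625 = 0.131046.
P(A | observation) = 0.0576087 / 0.131046 = 0.439606.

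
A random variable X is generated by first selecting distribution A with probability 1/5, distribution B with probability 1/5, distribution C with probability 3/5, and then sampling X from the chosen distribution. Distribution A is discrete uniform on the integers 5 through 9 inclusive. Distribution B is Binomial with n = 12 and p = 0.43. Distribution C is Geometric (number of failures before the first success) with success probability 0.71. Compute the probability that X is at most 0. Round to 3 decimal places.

Conditional on each component, P(X ≤ 0): A: 0; B: 0.00117625; C: 0.71.
By total probability, P(X ≤ 0) = 0.2·0 + 0.2·0.00117625 + 0.6·0.71 = 0.426235.

0.426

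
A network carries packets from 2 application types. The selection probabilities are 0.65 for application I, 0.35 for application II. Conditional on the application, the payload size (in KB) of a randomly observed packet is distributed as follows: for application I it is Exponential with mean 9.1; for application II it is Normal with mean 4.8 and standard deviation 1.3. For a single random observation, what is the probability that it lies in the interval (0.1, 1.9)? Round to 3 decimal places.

Conditional on each application, P(0.1 < X < 1.9): I: 0.177506; II: 0.0126983.
By total probability, P(0.1 < X < 1.9) = 0.65·0.177506 + 0.35·0.0126983 = 0.119824.

0.120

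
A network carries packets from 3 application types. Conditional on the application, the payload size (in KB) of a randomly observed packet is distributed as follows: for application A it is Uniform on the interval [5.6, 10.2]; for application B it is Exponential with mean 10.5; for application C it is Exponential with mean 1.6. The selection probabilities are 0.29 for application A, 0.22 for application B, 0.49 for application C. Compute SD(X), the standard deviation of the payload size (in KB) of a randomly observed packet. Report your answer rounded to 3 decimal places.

Per component, A: μ=7.9, E[X²]=64.1733; B: μ=10.5, E[X²]=220.5; C: μ=1.6, E[X²]=5.12.
E[X] = 0.29·7.9 + 0.22·10.5 + 0.49·1.6 = 5.385.
E[X²] = 0.29·64.1733 + 0.22·220.5 + 0.49·5.12 = 69.6291.
Var(X) = E[X²] − (E[X])² = 69.6291 − 28.9982 = 40.6308.
SD(X) = √40.6308 = 6.37423.

6.374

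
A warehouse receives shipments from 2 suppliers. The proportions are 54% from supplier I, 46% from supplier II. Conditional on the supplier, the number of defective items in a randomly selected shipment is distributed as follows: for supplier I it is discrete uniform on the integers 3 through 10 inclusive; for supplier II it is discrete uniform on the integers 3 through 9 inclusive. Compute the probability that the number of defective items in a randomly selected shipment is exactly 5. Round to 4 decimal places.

0.1332

Conditional on each supplier, P(X = 5): I: 0.125; II: 0.142857.
By total probability, P(X = 5) = 0.54·0.125 + 0.46·0.142857 = 0.133214.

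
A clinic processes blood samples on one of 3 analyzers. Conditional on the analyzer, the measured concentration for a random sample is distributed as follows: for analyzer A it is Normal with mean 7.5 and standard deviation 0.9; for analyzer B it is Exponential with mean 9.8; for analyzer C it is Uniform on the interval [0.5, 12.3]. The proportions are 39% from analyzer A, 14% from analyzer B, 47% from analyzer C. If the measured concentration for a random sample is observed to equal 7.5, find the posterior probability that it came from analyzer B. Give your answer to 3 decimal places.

Likelihoods f(7.5 | ·): A: 0.443269; B: 0.0474685; C: 0.0847458.
Posterior ∝ prior × likelihood. Numerator for B: 0.14·0.0474685 = 0.00664559.
Normalizing constant: 0.39·0.443269 + 0.14·0.0474685 + 0.47·0.0847458 = 0.219351.
P(B | observation) = 0.00664559 / 0.219351 = 0.0302966.

0.030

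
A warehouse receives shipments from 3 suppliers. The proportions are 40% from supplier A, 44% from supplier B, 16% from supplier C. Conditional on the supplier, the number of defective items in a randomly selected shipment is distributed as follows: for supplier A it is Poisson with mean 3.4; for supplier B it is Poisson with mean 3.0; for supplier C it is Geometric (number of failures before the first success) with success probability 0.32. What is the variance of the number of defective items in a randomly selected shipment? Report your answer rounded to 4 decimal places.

3.9286

Per component, A: μ=3.4, E[X²]=14.96; B: μ=3, E[X²]=12; C: μ=2.125, E[X²]=11.1562.
E[X] = 0.4·3.4 + 0.44·3 + 0.16·2.125 = 3.02.
E[X²] = 0.4·14.96 + 0.44·12 + 0.16·11.1562 = 13.049.
Var(X) = E[X²] − (E[X])² = 13.049 − 9.1204 = 3.9286.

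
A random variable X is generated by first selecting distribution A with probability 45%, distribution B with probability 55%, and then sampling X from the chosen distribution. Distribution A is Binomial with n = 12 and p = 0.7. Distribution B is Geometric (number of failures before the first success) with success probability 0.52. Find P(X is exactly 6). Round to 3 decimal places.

Conditional on each component, P(X = 6): A: 0.0792479; B: 0.00635991.
By total probability, P(X = 6) = 0.45·0.0792479 + 0.55·0.00635991 = 0.0391595.

0.039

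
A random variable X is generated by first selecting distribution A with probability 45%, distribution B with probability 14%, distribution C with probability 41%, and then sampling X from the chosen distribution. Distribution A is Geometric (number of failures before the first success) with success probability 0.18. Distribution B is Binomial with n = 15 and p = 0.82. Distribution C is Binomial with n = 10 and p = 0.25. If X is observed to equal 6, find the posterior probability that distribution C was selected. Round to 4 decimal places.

0.2124

Likelihoods P(X=6 | ·): A: 0.0547212; B: 0.000301814; C: 0.016222.
Posterior ∝ prior × likelihood. Numerator for C: 0.41·0.016222 = 0.00665102.
Normalizing constant: 0.45·0.0547212 + 0.14·0.000301814 + 0.41·0.016222 = 0.0313178.
P(C | observation) = 0.00665102 / 0.0313178 = 0.212372.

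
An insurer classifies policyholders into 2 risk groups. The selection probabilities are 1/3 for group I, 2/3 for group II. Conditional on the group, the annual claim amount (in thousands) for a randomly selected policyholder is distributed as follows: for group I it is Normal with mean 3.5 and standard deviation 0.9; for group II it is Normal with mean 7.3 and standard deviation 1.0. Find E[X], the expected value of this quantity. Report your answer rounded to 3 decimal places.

Component means — I: 3.5; II: 7.3.
E[X] = 0.333333·3.5 + 0.666667·7.3 = 6.03333.

6.033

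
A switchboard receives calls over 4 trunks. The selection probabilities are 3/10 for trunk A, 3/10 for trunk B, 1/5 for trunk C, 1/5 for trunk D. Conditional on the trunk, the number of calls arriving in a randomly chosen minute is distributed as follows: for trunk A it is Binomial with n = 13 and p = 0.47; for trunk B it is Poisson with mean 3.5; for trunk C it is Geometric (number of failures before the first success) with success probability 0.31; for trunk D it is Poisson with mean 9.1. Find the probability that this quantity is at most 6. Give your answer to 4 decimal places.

0.6813

Conditional on each trunk, P(X ≤ 6): A: 0.587348; B: 0.934712; C: 0.925536; D: 0.197823.
By total probability, P(X ≤ 6) = 0.3·0.587348 + 0.3·0.934712 + 0.2·0.925536 + 0.2·0.197823 = 0.68129.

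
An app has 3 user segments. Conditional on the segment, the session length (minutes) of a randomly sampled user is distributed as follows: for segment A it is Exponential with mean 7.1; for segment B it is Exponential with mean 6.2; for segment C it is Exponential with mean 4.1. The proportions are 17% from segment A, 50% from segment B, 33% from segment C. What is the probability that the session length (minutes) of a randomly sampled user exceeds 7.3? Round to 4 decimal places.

0.2705

Conditional on each segment, P(X > 7.3): A: 0.357661; B: 0.308073; C: 0.168556.
By total probability, P(X > 7.3) = 0.17·0.357661 + 0.5·0.308073 + 0.33·0.168556 = 0.270462.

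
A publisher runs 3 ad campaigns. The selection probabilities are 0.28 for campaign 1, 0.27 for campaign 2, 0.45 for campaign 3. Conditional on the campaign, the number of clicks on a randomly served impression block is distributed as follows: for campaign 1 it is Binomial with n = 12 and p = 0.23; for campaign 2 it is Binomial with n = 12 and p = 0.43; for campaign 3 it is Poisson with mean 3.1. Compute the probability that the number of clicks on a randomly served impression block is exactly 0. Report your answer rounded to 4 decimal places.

Conditional on each campaign, P(X = 0): 1: 0.0434399; 2: 0.00117625; 3: 0.0450492.
By total probability, P(X = 0) = 0.28·0.0434399 + 0.27·0.00117625 + 0.45·0.0450492 = 0.0327529.

0.0328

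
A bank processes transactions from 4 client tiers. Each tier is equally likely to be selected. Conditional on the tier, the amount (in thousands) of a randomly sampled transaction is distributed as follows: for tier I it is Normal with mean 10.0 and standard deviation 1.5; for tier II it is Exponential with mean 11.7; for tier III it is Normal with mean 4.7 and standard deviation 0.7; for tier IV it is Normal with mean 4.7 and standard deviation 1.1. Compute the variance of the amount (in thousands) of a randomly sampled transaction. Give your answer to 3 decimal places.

Per component, I: μ=10, E[X²]=102.25; II: μ=11.7, E[X²]=273.78; III: μ=4.7, E[X²]=22.58; IV: μ=4.7, E[X²]=23.3.
E[X] = 0.25·10 + 0.25·11.7 + 0.25·4.7 + 0.25·4.7 = 7.775.
E[X²] = 0.25·102.25 + 0.25·273.78 + 0.25·22.58 + 0.25·23.3 = 105.477.
Var(X) = E[X²] − (E[X])² = 105.477 − 60.4506 = 45.0269.

45.027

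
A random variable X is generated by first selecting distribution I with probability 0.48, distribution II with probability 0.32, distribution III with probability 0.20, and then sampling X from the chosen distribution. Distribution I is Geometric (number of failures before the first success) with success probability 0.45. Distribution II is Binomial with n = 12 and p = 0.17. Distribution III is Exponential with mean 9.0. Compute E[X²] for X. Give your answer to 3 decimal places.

36.294

For each component E[X²] = Var + (mean)², giving I: 4.20988; II: 5.8548; III: 162.
Overall E[X²] = 0.48·4.20988 + 0.32·5.8548 + 0.2·162 = 36.2943.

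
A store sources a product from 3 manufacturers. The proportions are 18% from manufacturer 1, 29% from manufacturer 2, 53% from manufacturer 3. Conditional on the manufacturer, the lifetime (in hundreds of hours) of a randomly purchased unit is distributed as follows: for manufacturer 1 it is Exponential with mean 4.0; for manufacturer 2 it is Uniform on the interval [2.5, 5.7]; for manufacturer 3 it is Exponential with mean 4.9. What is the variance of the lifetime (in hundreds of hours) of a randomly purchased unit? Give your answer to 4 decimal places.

Per component, 1: μ=4, E[X²]=32; 2: μ=4.1, E[X²]=17.6633; 3: μ=4.9, E[X²]=48.02.
E[X] = 0.18·4 + 0.29·4.1 + 0.53·4.9 = 4.506.
E[X²] = 0.18·32 + 0.29·17.6633 + 0.53·48.02 = 36.333.
Var(X) = E[X²] − (E[X])² = 36.333 − 20.304 = 16.0289.

16.0289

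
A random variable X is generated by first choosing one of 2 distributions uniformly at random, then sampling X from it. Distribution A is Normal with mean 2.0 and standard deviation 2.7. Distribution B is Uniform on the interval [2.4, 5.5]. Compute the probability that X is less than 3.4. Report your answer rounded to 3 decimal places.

0.510

Conditional on each component, P(X < 3.4): A: 0.697952; B: 0.322581.
By total probability, P(X < 3.4) = 0.5·0.697952 + 0.5·0.322581 = 0.510266.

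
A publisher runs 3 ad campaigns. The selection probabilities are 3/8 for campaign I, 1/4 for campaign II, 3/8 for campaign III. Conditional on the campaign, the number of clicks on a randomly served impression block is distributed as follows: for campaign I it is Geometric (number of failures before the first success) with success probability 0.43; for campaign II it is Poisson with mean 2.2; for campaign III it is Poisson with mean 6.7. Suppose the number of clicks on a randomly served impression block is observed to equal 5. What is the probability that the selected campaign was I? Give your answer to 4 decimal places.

Likelihoods P(X=5 | ·): I: 0.0258728; II: 0.0475866; III: 0.13849.
Posterior ∝ prior × likelihood. Numerator for I: 0.375·0.0258728 = 0.00970228.
Normalizing constant: 0.375·0.0258728 + 0.25·0.0475866 + 0.375·0.13849 = 0.0735328.
P(I | observation) = 0.00970228 / 0.0735328 = 0.131945.

0.1319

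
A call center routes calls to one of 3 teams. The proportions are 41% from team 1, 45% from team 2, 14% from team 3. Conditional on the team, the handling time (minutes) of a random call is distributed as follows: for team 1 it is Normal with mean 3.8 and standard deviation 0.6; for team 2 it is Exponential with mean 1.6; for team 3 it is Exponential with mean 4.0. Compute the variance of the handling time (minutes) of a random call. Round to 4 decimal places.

4.7978

Per component, 1: μ=3.8, E[X²]=14.8; 2: μ=1.6, E[X²]=5.12; 3: μ=4, E[X²]=32.
E[X] = 0.41·3.8 + 0.45·1.6 + 0.14·4 = 2.838.
E[X²] = 0.41·14.8 + 0.45·5.12 + 0.14·32 = 12.852.
Var(X) = E[X²] − (E[X])² = 12.852 − 8.05424 = 4.79776.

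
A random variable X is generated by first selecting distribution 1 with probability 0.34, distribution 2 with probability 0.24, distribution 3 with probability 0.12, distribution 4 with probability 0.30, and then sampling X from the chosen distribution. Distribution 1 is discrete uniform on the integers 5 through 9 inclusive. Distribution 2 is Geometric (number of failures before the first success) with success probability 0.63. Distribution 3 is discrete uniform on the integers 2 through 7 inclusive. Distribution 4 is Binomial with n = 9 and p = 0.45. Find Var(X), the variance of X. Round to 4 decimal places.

7.7317

Per component, 1: μ=7, E[X²]=51; 2: μ=0.587302, E[X²]=1.27715; 3: μ=4.5, E[X²]=23.1667; 4: μ=4.05, E[X²]=18.63.
E[X] = 0.34·7 + 0.24·0.587302 + 0.12·4.5 + 0.3·4.05 = 4.27595.
E[X²] = 0.34·51 + 0.24·1.27715 + 0.12·23.1667 + 0.3·18.63 = 26.0155.
Var(X) = E[X²] − (E[X])² = 26.0155 − 18.2838 = 7.73175.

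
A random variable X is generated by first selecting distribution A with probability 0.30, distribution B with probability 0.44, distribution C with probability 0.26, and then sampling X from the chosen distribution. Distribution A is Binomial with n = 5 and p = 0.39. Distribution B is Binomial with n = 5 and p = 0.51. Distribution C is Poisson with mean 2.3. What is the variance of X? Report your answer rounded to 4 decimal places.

1.5689

Per component, A: μ=1.95, E[X²]=4.992; B: μ=2.55, E[X²]=7.752; C: μ=2.3, E[X²]=7.59.
E[X] = 0.3·1.95 + 0.44·2.55 + 0.26·2.3 = 2.305.
E[X²] = 0.3·4.992 + 0.44·7.752 + 0.26·7.59 = 6.88188.
Var(X) = E[X²] − (E[X])² = 6.88188 − 5.31302 = 1.56886.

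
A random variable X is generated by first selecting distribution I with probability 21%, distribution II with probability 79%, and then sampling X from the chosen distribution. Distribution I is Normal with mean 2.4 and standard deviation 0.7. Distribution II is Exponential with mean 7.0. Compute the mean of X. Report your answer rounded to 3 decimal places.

6.034

Component means — I: 2.4; II: 7.
E[X] = 0.21·2.4 + 0.79·7 = 6.034.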